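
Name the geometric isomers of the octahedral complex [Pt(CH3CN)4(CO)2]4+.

cis and trans

In an octahedral complex each vertex has one trans partner and four cis neighbours.
The distinct arrangements are (2 in all): CO trans; CO cis.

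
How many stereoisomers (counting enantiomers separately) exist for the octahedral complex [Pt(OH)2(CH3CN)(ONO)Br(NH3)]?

In an octahedral complex each vertex has one trans partner and four cis neighbours.
Placing the ligands in turn and identifying arrangements related by rotation or reflection leaves 9 distinct geometric isomers.
Of these, 6 lack any improper symmetry element and so occur as enantiomeric pairs, giving 9 + 6 = 15 stereoisomers in total.

15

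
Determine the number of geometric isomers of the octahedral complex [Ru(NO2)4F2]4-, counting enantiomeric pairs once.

An octahedron has six vertices in three trans pairs; every non-trans pair is cis.
The distinct arrangements are (2 in all): F trans; F cis.

2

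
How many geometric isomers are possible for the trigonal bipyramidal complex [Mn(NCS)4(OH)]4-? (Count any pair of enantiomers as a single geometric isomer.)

2

A trigonal bipyramid has two axial and three equatorial sites, which are chemically inequivalent.
Working through the distinct placements yields 2 geometric isomers: OH equatorial; OH axial.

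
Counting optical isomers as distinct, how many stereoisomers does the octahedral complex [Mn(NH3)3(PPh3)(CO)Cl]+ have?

5

An octahedron has six vertices in three trans pairs; every non-trans pair is cis.
Working through the distinct placements yields 4 geometric isomers: NH3 mer (3 arrangements); NH3 fac (chiral).
One of these lacks any improper symmetry element and so occurs as an enantiomeric pair, giving 4 + 1 = 5 stereoisomers in total.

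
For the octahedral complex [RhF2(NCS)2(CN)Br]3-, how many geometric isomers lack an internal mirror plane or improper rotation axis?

The distinct arrangements are (6 in all): F trans, NCS trans; F cis, NCS cis (3 arrangements, 2 chiral); F cis, NCS trans; F trans, NCS cis.
Of these, 2 lack any improper symmetry element and so occur as enantiomeric pairs, giving 6 + 2 = 8 stereoisomers in total.

2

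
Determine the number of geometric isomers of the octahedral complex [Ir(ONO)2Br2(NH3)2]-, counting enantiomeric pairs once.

The six octahedral sites form three mutually perpendicular trans pairs.
There are 5 geometric isomers: ONO trans, Br trans, NH3 trans; ONO cis, Br trans, NH3 cis; ONO trans, Br cis, NH3 cis; ONO cis, Br cis, NH3 cis (chiral); ONO cis, Br cis, NH3 trans.

5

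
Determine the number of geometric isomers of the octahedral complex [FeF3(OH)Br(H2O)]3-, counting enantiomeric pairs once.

An octahedron has six vertices in three trans pairs; every non-trans pair is cis.
There are 4 geometric isomers: F mer (3 arrangements); F fac (chiral).

4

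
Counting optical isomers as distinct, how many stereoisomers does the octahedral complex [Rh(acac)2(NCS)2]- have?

3

In an octahedral complex each vertex has one trans partner and four cis neighbours.
Each acac is bidentate and must span two cis positions.
Systematic placement gives 2 geometric isomers: NCS trans; NCS cis (chiral).
One of these lacks any improper symmetry element and so occurs as an enantiomeric pair, giving 2 + 1 = 3 stereoisomers in total.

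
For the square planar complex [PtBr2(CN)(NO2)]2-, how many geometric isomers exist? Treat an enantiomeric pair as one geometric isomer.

2

A square has two trans pairs of vertices; adjacent vertices are cis.
Systematic placement gives 2 geometric isomers: Br cis; Br trans.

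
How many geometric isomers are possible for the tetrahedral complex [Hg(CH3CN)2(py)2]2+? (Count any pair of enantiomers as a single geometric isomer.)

All four vertices of a tetrahedron are equivalent and mutually adjacent, so cis/trans isomerism cannot arise.
Only one geometric arrangement is possible.

1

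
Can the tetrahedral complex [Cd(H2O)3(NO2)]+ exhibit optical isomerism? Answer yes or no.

In a tetrahedral complex all four positions are equivalent and every pair of ligands is adjacent — there is no cis/trans distinction.
Only one geometric arrangement is possible.

no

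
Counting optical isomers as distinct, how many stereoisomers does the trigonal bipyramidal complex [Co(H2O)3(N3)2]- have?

3

The distinct arrangements are (3 in all): N3 both equatorial; N3 one axial, one equatorial; N3 both axial.
Each arrangement has an internal mirror plane or centre of symmetry, so none is chiral.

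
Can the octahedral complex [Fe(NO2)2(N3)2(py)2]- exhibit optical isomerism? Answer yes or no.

The six octahedral sites form three mutually perpendicular trans pairs.
The distinct arrangements are (5 in all): NO2 trans, N3 trans, py trans; NO2 cis, N3 trans, py cis; NO2 cis, N3 cis, py trans; NO2 cis, N3 cis, py cis (chiral); NO2 trans, N3 cis, py cis.
One of these lacks any improper symmetry element and so occurs as an enantiomeric pair, giving 5 + 1 = 6 stereoisomers in total.

yes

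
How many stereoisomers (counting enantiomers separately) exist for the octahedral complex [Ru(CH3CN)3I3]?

2

In an octahedral complex each vertex has one trans partner and four cis neighbours.
The distinct arrangements are (2 in all): CH3CN mer; CH3CN fac.
Each arrangement has an internal mirror plane or centre of symmetry, so none is chiral.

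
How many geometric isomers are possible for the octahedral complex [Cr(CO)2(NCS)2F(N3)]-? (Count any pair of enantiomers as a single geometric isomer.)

The six octahedral sites form three mutually perpendicular trans pairs.
There are 6 geometric isomers: CO trans, NCS trans; CO trans, NCS cis; CO cis, NCS trans; CO cis, NCS cis (3 arrangements, 2 chiral).

6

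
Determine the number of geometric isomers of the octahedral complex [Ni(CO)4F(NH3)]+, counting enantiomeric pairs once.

2

The six octahedral sites form three mutually perpendicular trans pairs.
Working through the distinct placements yields 2 geometric isomers: F and NH3 mutually trans; F and NH3 mutually cis.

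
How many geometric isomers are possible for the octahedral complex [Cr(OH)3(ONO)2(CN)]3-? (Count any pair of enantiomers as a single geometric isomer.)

The six octahedral sites form three mutually perpendicular trans pairs.
The distinct arrangements are (3 in all): OH mer, ONO trans; OH fac, ONO cis; OH mer, ONO cis.

3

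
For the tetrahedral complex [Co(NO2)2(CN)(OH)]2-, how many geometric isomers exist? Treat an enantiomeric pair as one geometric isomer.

Only one geometric arrangement is possible.

1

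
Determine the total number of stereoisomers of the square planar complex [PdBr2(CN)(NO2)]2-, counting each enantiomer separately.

A square has two trans pairs of vertices; adjacent vertices are cis.
There are 2 geometric isomers: Br cis; Br trans.
Each arrangement has an internal mirror plane or centre of symmetry, so none is chiral.

2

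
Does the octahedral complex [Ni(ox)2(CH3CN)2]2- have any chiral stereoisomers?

The six octahedral sites form three mutually perpendicular trans pairs.
Each ox is bidentate and must span two cis positions.
Working through the distinct placements yields 2 geometric isomers: CH3CN trans; CH3CN cis (chiral).
One of these lacks any improper symmetry element and so occurs as an enantiomeric pair, giving 2 + 1 = 3 stereoisomers in total.

yes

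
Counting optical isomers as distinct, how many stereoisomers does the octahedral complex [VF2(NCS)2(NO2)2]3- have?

6

An octahedron has six vertices in three trans pairs; every non-trans pair is cis.
Working through the distinct placements yields 5 geometric isomers: F trans, NCS trans, NO2 trans; F trans, NCS cis, NO2 cis; F cis, NCS cis, NO2 trans; F cis, NCS cis, NO2 cis (chiral); F cis, NCS trans, NO2 cis.
One of these lacks any improper symmetry element and so occurs as an enantiomeric pair, giving 5 + 1 = 6 stereoisomers in total.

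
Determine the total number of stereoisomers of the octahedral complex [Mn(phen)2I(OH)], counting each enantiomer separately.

The six octahedral sites form three mutually perpendicular trans pairs.
Each phen is bidentate and must span two cis positions.
Systematic placement gives 2 geometric isomers: I and OH mutually trans; I and OH mutually cis (chiral).
One of these lacks any improper symmetry element and so occurs as an enantiomeric pair, giving 2 + 1 = 3 stereoisomers in total.

3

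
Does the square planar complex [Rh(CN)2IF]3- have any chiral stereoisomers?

A square has two trans pairs of vertices; adjacent vertices are cis.
The distinct arrangements are (2 in all): CN cis; CN trans.
Each arrangement has an internal mirror plane or centre of symmetry, so none is chiral.

no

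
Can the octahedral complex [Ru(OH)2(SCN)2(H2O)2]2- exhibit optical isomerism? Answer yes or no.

yes

The distinct arrangements are (5 in all): OH trans, SCN trans, H2O trans; OH cis, SCN cis, H2O trans; OH cis, SCN trans, H2O cis; OH cis, SCN cis, H2O cis (chiral); OH trans, SCN cis, H2O cis.
One of these lacks any improper symmetry element and so occurs as an enantiomeric pair, giving 5 + 1 = 6 stereoisomers in total.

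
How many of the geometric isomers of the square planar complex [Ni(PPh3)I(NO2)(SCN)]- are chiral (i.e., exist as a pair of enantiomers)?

0

There are 3 geometric isomers: (I/PPh3 trans, NO2/SCN trans); (I/SCN trans, NO2/PPh3 trans); (I/NO2 trans, PPh3/SCN trans).
Each arrangement has an internal mirror plane or centre of symmetry, so none is chiral.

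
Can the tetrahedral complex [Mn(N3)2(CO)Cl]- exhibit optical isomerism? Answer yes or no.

no

All four vertices of a tetrahedron are equivalent and mutually adjacent, so cis/trans isomerism cannot arise.
Only one geometric arrangement is possible.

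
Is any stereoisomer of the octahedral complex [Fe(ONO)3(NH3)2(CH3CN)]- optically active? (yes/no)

no

The distinct arrangements are (3 in all): ONO mer, NH3 cis; ONO mer, NH3 trans; ONO fac, NH3 cis.
Each arrangement has an internal mirror plane or centre of symmetry, so none is chiral.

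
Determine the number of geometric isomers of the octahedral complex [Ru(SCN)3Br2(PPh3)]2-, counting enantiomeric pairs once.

3

The six octahedral sites form three mutually perpendicular trans pairs.
Working through the distinct placements yields 3 geometric isomers: SCN mer, Br trans; SCN mer, Br cis; SCN fac, Br cis.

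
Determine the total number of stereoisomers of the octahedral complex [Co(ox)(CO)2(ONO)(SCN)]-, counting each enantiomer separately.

An octahedron has six vertices in three trans pairs; every non-trans pair is cis.
Each ox is bidentate and must span two cis positions.
Working through the distinct placements yields 4 geometric isomers: CO trans; CO cis (3 arrangements, 2 chiral).
Of these, 2 lack any improper symmetry element and so occur as enantiomeric pairs, giving 4 + 2 = 6 stereoisomers in total.

6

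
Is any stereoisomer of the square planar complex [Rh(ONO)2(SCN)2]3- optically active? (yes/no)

A square has two trans pairs of vertices; adjacent vertices are cis.
There are 2 geometric isomers: ONO cis; ONO trans.
Each arrangement has an internal mirror plane or centre of symmetry, so none is chiral.

no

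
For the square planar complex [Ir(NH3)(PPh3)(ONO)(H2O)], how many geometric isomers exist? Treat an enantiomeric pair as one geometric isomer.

3

In a square planar complex each vertex has one trans partner and two cis neighbours.
Working through the distinct placements yields 3 geometric isomers: (H2O/ONO trans, NH3/PPh3 trans); (H2O/PPh3 trans, NH3/ONO trans); (H2O/NH3 trans, ONO/PPh3 trans).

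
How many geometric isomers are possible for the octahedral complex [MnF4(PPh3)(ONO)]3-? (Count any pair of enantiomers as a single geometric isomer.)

2

Systematic placement gives 2 geometric isomers: PPh3 and ONO mutually trans; PPh3 and ONO mutually cis.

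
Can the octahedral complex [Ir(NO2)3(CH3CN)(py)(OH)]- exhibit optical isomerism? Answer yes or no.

In an octahedral complex each vertex has one trans partner and four cis neighbours.
There are 4 geometric isomers: NO2 mer (3 arrangements); NO2 fac (chiral).
One of these lacks any improper symmetry element and so occurs as an enantiomeric pair, giving 4 + 1 = 5 stereoisomers in total.

yes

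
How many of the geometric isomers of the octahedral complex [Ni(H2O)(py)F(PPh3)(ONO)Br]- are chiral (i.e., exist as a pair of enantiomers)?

An octahedron has six vertices in three trans pairs; every non-trans pair is cis.
Systematic enumeration (placing each ligand type in turn and discarding arrangements equivalent by rotation or reflection) gives 15 geometric isomers.
Of these, 15 lack any improper symmetry element and so occur as enantiomeric pairs, giving 15 + 15 = 30 stereoisomers in total.

15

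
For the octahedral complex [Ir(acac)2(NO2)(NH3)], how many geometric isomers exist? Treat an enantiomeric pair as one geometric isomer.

In an octahedral complex each vertex has one trans partner and four cis neighbours.
Each acac is bidentate and must span two cis positions.
Systematic placement gives 2 geometric isomers: NO2 and NH3 mutually trans; NO2 and NH3 mutually cis (chiral).

2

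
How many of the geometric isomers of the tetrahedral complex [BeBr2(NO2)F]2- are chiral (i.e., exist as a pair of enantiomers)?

All four vertices of a tetrahedron are equivalent and mutually adjacent, so cis/trans isomerism cannot arise.
Only one geometric arrangement is possible.

0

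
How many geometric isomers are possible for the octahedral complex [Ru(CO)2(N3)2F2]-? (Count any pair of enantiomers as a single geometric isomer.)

The distinct arrangements are (5 in all): CO trans, N3 trans, F trans; CO trans, N3 cis, F cis; CO cis, N3 trans, F cis; CO cis, N3 cis, F cis (chiral); CO cis, N3 cis, F trans.

5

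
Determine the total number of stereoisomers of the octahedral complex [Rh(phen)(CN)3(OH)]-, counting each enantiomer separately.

An octahedron has six vertices in three trans pairs; every non-trans pair is cis.
Each phen is bidentate and must span two cis positions.
Systematic placement gives 2 geometric isomers: CN mer; CN fac.
Each arrangement has an internal mirror plane or centre of symmetry, so none is chiral.

2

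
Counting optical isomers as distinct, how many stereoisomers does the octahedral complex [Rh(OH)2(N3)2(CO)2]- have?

Systematic placement gives 5 geometric isomers: OH trans, N3 trans, CO trans; OH cis, N3 cis, CO trans; OH trans, N3 cis, CO cis; OH cis, N3 cis, CO cis (chiral); OH cis, N3 trans, CO cis.
One of these lacks any improper symmetry element and so occurs as an enantiomeric pair, giving 5 + 1 = 6 stereoisomers in total.

6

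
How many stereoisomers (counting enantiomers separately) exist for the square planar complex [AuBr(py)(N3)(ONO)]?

The distinct arrangements are (3 in all): (Br/ONO trans, N3/py trans); (Br/py trans, N3/ONO trans); (Br/N3 trans, ONO/py trans).
Each arrangement has an internal mirror plane or centre of symmetry, so none is chiral.

3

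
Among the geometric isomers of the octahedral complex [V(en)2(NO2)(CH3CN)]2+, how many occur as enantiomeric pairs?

1

The six octahedral sites form three mutually perpendicular trans pairs.
Each en is bidentate and must span two cis positions.
Working through the distinct placements yields 2 geometric isomers: NO2 and CH3CN mutually trans; NO2 and CH3CN mutually cis (chiral).
One of these lacks any improper symmetry element and so occurs as an enantiomeric pair, giving 2 + 1 = 3 stereoisomers in total.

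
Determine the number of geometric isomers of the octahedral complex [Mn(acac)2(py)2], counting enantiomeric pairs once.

2

Each acac is bidentate and must span two cis positions.
Systematic placement gives 2 geometric isomers: py trans; py cis (chiral).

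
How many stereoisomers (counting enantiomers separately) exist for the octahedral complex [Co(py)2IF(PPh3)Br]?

The six octahedral sites form three mutually perpendicular trans pairs.
Placing the ligands in turn and identifying arrangements related by rotation or reflection leaves 9 distinct geometric isomers.
Of these, 6 lack any improper symmetry element and so occur as enantiomeric pairs, giving 9 + 6 = 15 stereoisomers in total.

15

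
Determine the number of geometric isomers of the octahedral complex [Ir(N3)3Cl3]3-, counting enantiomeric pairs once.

The distinct arrangements are (2 in all): N3 mer; N3 fac.

2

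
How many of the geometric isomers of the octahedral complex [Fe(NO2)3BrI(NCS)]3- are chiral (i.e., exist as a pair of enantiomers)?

Systematic placement gives 4 geometric isomers: NO2 mer (3 arrangements); NO2 fac (chiral).
One of these lacks any improper symmetry element and so occurs as an enantiomeric pair, giving 4 + 1 = 5 stereoisomers in total.

1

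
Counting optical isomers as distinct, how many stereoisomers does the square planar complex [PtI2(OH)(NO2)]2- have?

Working through the distinct placements yields 2 geometric isomers: I cis; I trans.
Each arrangement has an internal mirror plane or centre of symmetry, so none is chiral.

2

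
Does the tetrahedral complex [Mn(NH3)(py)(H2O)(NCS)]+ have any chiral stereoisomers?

yes

All four vertices of a tetrahedron are equivalent and mutually adjacent, so cis/trans isomerism cannot arise.
Only one geometric arrangement is possible; it has no improper symmetry element, so it exists as a pair of enantiomers (2 stereoisomers).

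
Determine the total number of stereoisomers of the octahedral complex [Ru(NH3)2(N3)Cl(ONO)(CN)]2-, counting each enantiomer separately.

15

In an octahedral complex each vertex has one trans partner and four cis neighbours.
Systematic enumeration (placing each ligand type in turn and discarding arrangements equivalent by rotation or reflection) gives 9 geometric isomers.
Of these, 6 lack any improper symmetry element and so occur as enantiomeric pairs, giving 9 + 6 = 15 stereoisomers in total.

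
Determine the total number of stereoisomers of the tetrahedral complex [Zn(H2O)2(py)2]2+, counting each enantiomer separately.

All four vertices of a tetrahedron are equivalent and mutually adjacent, so cis/trans isomerism cannot arise.
Only one geometric arrangement is possible.

1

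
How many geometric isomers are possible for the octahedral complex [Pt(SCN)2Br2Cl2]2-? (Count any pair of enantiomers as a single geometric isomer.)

Working through the distinct placements yields 5 geometric isomers: SCN trans, Br trans, Cl trans; SCN cis, Br trans, Cl cis; SCN trans, Br cis, Cl cis; SCN cis, Br cis, Cl cis (chiral); SCN cis, Br cis, Cl trans.

5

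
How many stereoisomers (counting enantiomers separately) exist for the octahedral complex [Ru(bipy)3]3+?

An octahedron has six vertices in three trans pairs; every non-trans pair is cis.
Each bipy is bidentate and must span two cis positions.
Only one geometric arrangement is possible; it has no improper symmetry element, so it exists as a pair of enantiomers (2 stereoisomers).

2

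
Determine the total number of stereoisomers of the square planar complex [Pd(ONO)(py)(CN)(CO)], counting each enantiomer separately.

In a square planar complex each vertex has one trans partner and two cis neighbours.
Systematic placement gives 3 geometric isomers: (CN/ONO trans, CO/py trans); (CN/py trans, CO/ONO trans); (CN/CO trans, ONO/py trans).
Each arrangement has an internal mirror plane or centre of symmetry, so none is chiral.

3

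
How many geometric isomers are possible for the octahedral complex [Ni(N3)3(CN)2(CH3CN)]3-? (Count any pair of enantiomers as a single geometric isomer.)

Systematic placement gives 3 geometric isomers: N3 mer, CN cis; N3 mer, CN trans; N3 fac, CN cis.

3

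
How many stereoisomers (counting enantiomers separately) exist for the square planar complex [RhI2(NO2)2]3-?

2

Systematic placement gives 2 geometric isomers: I cis; I trans.
Each arrangement has an internal mirror plane or centre of symmetry, so none is chiral.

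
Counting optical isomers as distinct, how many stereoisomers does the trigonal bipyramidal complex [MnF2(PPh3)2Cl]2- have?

6

In a trigonal bipyramid the two axial positions differ from the three equatorial ones.
Systematic enumeration (placing each ligand type in turn and discarding arrangements equivalent by rotation or reflection) gives 5 geometric isomers.
One of these lacks any improper symmetry element and so occurs as an enantiomeric pair, giving 5 + 1 = 6 stereoisomers in total.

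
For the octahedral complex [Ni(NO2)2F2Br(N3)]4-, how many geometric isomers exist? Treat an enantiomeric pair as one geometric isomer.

In an octahedral complex each vertex has one trans partner and four cis neighbours.
The distinct arrangements are (6 in all): NO2 trans, F cis; NO2 cis, F cis (3 arrangements, 2 chiral); NO2 trans, F trans; NO2 cis, F trans.

6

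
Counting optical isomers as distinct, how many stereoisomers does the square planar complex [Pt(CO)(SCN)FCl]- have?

3

A square has two trans pairs of vertices; adjacent vertices are cis.
There are 3 geometric isomers: (CO/F trans, Cl/SCN trans); (CO/SCN trans, Cl/F trans); (CO/Cl trans, F/SCN trans).
Each arrangement has an internal mirror plane or centre of symmetry, so none is chiral.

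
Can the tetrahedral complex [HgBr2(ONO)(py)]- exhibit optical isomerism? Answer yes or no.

no

In a tetrahedral complex all four positions are equivalent and every pair of ligands is adjacent — there is no cis/trans distinction.
Only one geometric arrangement is possible.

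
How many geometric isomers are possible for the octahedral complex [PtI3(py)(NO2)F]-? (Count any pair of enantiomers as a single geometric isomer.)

4

The distinct arrangements are (4 in all): I mer (3 arrangements); I fac (chiral).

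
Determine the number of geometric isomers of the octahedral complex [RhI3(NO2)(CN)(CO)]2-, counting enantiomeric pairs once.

4

In an octahedral complex each vertex has one trans partner and four cis neighbours.
There are 4 geometric isomers: I mer (3 arrangements); I fac (chiral).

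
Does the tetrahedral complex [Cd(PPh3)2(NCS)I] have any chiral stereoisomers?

All four vertices of a tetrahedron are equivalent and mutually adjacent, so cis/trans isomerism cannot arise.
Only one geometric arrangement is possible.

no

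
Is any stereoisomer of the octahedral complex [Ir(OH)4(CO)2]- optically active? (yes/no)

Working through the distinct placements yields 2 geometric isomers: CO trans; CO cis.
Each arrangement has an internal mirror plane or centre of symmetry, so none is chiral.

no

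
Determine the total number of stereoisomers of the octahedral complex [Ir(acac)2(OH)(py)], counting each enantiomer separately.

3

Each acac is bidentate and must span two cis positions.
Systematic placement gives 2 geometric isomers: OH and py mutually cis (chiral); OH and py mutually trans.
One of these lacks any improper symmetry element and so occurs as an enantiomeric pair, giving 2 + 1 = 3 stereoisomers in total.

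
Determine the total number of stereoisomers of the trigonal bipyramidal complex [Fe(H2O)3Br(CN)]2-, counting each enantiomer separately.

In a trigonal bipyramid the two axial positions differ from the three equatorial ones.
Systematic placement gives 4 geometric isomers: Br axial, CN axial; Br axial, CN equatorial; Br equatorial, CN axial; Br equatorial, CN equatorial.
Each arrangement has an internal mirror plane or centre of symmetry, so none is chiral.

4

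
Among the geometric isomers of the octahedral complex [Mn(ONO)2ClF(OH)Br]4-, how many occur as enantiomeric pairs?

In an octahedral complex each vertex has one trans partner and four cis neighbours.
Placing the ligands in turn and identifying arrangements related by rotation or reflection leaves 9 distinct geometric isomers.
Of these, 6 lack any improper symmetry element and so occur as enantiomeric pairs, giving 9 + 6 = 15 stereoisomers in total.

6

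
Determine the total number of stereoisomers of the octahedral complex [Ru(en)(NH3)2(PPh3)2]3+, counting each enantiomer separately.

In an octahedral complex each vertex has one trans partner and four cis neighbours.
Each en is bidentate and must span two cis positions.
Working through the distinct placements yields 3 geometric isomers: NH3 trans, PPh3 cis; NH3 cis, PPh3 cis (chiral); NH3 cis, PPh3 trans.
One of these lacks any improper symmetry element and so occurs as an enantiomeric pair, giving 3 + 1 = 4 stereoisomers in total.

4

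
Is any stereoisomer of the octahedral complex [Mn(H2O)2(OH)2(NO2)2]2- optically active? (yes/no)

In an octahedral complex each vertex has one trans partner and four cis neighbours.
The distinct arrangements are (5 in all): H2O trans, OH trans, NO2 trans; H2O trans, OH cis, NO2 cis; H2O cis, OH trans, NO2 cis; H2O cis, OH cis, NO2 cis (chiral); H2O cis, OH cis, NO2 trans.
One of these lacks any improper symmetry element and so occurs as an enantiomeric pair, giving 5 + 1 = 6 stereoisomers in total.

yes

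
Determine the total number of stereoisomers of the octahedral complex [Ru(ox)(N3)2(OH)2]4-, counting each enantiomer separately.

In an octahedral complex each vertex has one trans partner and four cis neighbours.
Each ox is bidentate and must span two cis positions.
The distinct arrangements are (3 in all): N3 trans, OH cis; N3 cis, OH cis (chiral); N3 cis, OH trans.
One of these lacks any improper symmetry element and so occurs as an enantiomeric pair, giving 3 + 1 = 4 stereoisomers in total.

4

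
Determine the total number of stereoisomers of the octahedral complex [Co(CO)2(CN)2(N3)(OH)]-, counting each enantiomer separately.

The six octahedral sites form three mutually perpendicular trans pairs.
Systematic placement gives 6 geometric isomers: CO trans, CN trans; CO cis, CN trans; CO cis, CN cis (3 arrangements, 2 chiral); CO trans, CN cis.
Of these, 2 lack any improper symmetry element and so occur as enantiomeric pairs, giving 6 + 2 = 8 stereoisomers in total.

8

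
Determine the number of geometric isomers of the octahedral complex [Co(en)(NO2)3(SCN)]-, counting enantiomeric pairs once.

2

Each en is bidentate and must span two cis positions.
Working through the distinct placements yields 2 geometric isomers: NO2 mer; NO2 fac.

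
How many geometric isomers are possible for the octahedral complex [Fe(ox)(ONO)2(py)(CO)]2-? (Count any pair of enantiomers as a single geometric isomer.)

An octahedron has six vertices in three trans pairs; every non-trans pair is cis.
Each ox is bidentate and must span two cis positions.
Working through the distinct placements yields 4 geometric isomers: ONO cis (3 arrangements, 2 chiral); ONO trans.

4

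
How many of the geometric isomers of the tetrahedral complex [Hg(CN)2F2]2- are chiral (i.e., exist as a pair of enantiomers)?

0

All four vertices of a tetrahedron are equivalent and mutually adjacent, so cis/trans isomerism cannot arise.
Only one geometric arrangement is possible.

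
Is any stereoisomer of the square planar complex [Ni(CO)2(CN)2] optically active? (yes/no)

There are 2 geometric isomers: CO cis; CO trans.
Each arrangement has an internal mirror plane or centre of symmetry, so none is chiral.

no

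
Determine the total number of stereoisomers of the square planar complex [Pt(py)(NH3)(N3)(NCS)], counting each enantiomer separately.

The distinct arrangements are (3 in all): (N3/NH3 trans, NCS/py trans); (N3/py trans, NCS/NH3 trans); (N3/NCS trans, NH3/py trans).
Each arrangement has an internal mirror plane or centre of symmetry, so none is chiral.

3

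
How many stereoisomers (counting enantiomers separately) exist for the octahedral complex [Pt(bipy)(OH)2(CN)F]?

The six octahedral sites form three mutually perpendicular trans pairs.
Each bipy is bidentate and must span two cis positions.
Systematic placement gives 4 geometric isomers: OH cis (3 arrangements, 2 chiral); OH trans.
Of these, 2 lack any improper symmetry element and so occur as enantiomeric pairs, giving 4 + 2 = 6 stereoisomers in total.

6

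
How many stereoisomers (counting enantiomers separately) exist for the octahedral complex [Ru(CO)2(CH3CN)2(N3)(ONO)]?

8

In an octahedral complex each vertex has one trans partner and four cis neighbours.
The distinct arrangements are (6 in all): CO trans, CH3CN trans; CO cis, CH3CN trans; CO cis, CH3CN cis (3 arrangements, 2 chiral); CO trans, CH3CN cis.
Of these, 2 lack any improper symmetry element and so occur as enantiomeric pairs, giving 6 + 2 = 8 stereoisomers in total.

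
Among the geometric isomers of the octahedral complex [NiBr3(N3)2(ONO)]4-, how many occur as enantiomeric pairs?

0

In an octahedral complex each vertex has one trans partner and four cis neighbours.
Working through the distinct placements yields 3 geometric isomers: Br mer, N3 cis; Br mer, N3 trans; Br fac, N3 cis.
Each arrangement has an internal mirror plane or centre of symmetry, so none is chiral.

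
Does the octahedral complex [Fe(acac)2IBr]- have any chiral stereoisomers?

The six octahedral sites form three mutually perpendicular trans pairs.
Each acac is bidentate and must span two cis positions.
Working through the distinct placements yields 2 geometric isomers: I and Br mutually trans; I and Br mutually cis (chiral).
One of these lacks any improper symmetry element and so occurs as an enantiomeric pair, giving 2 + 1 = 3 stereoisomers in total.

yes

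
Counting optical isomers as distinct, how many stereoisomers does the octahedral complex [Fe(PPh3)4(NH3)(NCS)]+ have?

In an octahedral complex each vertex has one trans partner and four cis neighbours.
There are 2 geometric isomers: NH3 and NCS mutually trans; NH3 and NCS mutually cis.
Each arrangement has an internal mirror plane or centre of symmetry, so none is chiral.

2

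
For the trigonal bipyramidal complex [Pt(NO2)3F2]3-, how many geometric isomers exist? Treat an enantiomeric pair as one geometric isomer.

Working through the distinct placements yields 3 geometric isomers: F both axial; F one axial, one equatorial; F both equatorial.

3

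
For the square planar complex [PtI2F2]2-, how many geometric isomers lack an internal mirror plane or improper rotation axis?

0

There are 2 geometric isomers: I cis; I trans.
Each arrangement has an internal mirror plane or centre of symmetry, so none is chiral.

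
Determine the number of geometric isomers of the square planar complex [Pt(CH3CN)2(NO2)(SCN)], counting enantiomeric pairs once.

A square has two trans pairs of vertices; adjacent vertices are cis.
Working through the distinct placements yields 2 geometric isomers: CH3CN cis; CH3CN trans.

2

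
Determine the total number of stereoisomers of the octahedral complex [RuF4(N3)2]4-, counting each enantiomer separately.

Working through the distinct placements yields 2 geometric isomers: N3 trans; N3 cis.
Each arrangement has an internal mirror plane or centre of symmetry, so none is chiral.

2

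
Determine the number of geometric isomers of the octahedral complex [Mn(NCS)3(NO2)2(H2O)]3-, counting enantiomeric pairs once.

There are 3 geometric isomers: NCS mer, NO2 trans; NCS fac, NO2 cis; NCS mer, NO2 cis.

3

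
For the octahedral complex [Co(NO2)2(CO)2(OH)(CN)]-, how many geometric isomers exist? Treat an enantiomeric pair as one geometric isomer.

An octahedron has six vertices in three trans pairs; every non-trans pair is cis.
There are 6 geometric isomers: NO2 cis, CO cis (3 arrangements, 2 chiral); NO2 trans, CO cis; NO2 cis, CO trans; NO2 trans, CO trans.

6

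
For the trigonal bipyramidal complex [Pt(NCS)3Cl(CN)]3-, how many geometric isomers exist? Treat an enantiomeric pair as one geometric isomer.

The distinct arrangements are (4 in all): Cl axial, CN axial; Cl equatorial, CN axial; Cl axial, CN equatorial; Cl equatorial, CN equatorial.

4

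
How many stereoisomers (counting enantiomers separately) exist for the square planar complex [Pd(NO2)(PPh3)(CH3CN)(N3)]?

A square has two trans pairs of vertices; adjacent vertices are cis.
There are 3 geometric isomers: (CH3CN/NO2 trans, N3/PPh3 trans); (CH3CN/PPh3 trans, N3/NO2 trans); (CH3CN/N3 trans, NO2/PPh3 trans).
Each arrangement has an internal mirror plane or centre of symmetry, so none is chiral.

3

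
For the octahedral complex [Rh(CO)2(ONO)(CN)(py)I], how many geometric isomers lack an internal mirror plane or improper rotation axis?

6

In an octahedral complex each vertex has one trans partner and four cis neighbours.
Systematic enumeration (placing each ligand type in turn and discarding arrangements equivalent by rotation or reflection) gives 9 geometric isomers.
Of these, 6 lack any improper symmetry element and so occur as enantiomeric pairs, giving 9 + 6 = 15 stereoisomers in total.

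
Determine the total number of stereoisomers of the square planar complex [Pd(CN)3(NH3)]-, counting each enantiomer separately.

1

A square has two trans pairs of vertices; adjacent vertices are cis.
Only one geometric arrangement is possible.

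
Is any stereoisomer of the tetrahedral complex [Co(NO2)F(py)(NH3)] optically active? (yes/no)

Only one geometric arrangement is possible; it has no improper symmetry element, so it exists as a pair of enantiomers (2 stereoisomers).

yes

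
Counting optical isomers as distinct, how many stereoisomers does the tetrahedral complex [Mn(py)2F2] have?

In a tetrahedral complex all four positions are equivalent and every pair of ligands is adjacent — there is no cis/trans distinction.
Only one geometric arrangement is possible.

1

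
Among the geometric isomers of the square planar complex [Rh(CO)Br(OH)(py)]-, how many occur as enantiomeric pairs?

0

A square has two trans pairs of vertices; adjacent vertices are cis.
Working through the distinct placements yields 3 geometric isomers: (Br/OH trans, CO/py trans); (Br/py trans, CO/OH trans); (Br/CO trans, OH/py trans).
Each arrangement has an internal mirror plane or centre of symmetry, so none is chiral.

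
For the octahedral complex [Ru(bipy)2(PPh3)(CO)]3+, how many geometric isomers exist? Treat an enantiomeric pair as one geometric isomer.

2

An octahedron has six vertices in three trans pairs; every non-trans pair is cis.
Each bipy is bidentate and must span two cis positions.
Systematic placement gives 2 geometric isomers: PPh3 and CO mutually trans; PPh3 and CO mutually cis (chiral).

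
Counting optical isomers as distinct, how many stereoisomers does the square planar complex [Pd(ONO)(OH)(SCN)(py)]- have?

3

A square has two trans pairs of vertices; adjacent vertices are cis.
The distinct arrangements are (3 in all): (OH/SCN trans, ONO/py trans); (OH/py trans, ONO/SCN trans); (OH/ONO trans, SCN/py trans).
Each arrangement has an internal mirror plane or centre of symmetry, so none is chiral.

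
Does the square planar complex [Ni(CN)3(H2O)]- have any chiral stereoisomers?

no

A square has two trans pairs of vertices; adjacent vertices are cis.
Only one geometric arrangement is possible.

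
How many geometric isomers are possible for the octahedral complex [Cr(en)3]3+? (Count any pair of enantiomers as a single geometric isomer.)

The six octahedral sites form three mutually perpendicular trans pairs.
Each en is bidentate and must span two cis positions.
Only one geometric arrangement is possible; it has no improper symmetry element, so it exists as a pair of enantiomers (2 stereoisomers).

1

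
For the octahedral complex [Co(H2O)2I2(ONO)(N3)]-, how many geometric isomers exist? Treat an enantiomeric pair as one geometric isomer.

6

In an octahedral complex each vertex has one trans partner and four cis neighbours.
The distinct arrangements are (6 in all): H2O trans, I trans; H2O trans, I cis; H2O cis, I cis (3 arrangements, 2 chiral); H2O cis, I trans.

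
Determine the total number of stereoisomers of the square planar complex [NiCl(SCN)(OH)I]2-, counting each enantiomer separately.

3

In a square planar complex each vertex has one trans partner and two cis neighbours.
The distinct arrangements are (3 in all): (Cl/OH trans, I/SCN trans); (Cl/SCN trans, I/OH trans); (Cl/I trans, OH/SCN trans).
Each arrangement has an internal mirror plane or centre of symmetry, so none is chiral.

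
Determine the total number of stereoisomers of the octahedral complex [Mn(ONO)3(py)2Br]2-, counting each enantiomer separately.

The six octahedral sites form three mutually perpendicular trans pairs.
Systematic placement gives 3 geometric isomers: ONO mer, py trans; ONO fac, py cis; ONO mer, py cis.
Each arrangement has an internal mirror plane or centre of symmetry, so none is chiral.

3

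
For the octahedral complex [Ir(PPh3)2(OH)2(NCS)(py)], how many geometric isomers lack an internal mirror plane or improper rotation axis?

The six octahedral sites form three mutually perpendicular trans pairs.
The distinct arrangements are (6 in all): PPh3 cis, OH cis (3 arrangements, 2 chiral); PPh3 trans, OH cis; PPh3 cis, OH trans; PPh3 trans, OH trans.
Of these, 2 lack any improper symmetry element and so occur as enantiomeric pairs, giving 6 + 2 = 8 stereoisomers in total.

2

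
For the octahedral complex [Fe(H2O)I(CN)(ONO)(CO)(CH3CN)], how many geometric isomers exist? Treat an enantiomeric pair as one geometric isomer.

15

Systematic enumeration (placing each ligand type in turn and discarding arrangements equivalent by rotation or reflection) gives 15 geometric isomers.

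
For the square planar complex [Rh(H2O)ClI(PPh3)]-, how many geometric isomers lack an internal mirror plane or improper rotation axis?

In a square planar complex each vertex has one trans partner and two cis neighbours.
Systematic placement gives 3 geometric isomers: (Cl/I trans, H2O/PPh3 trans); (Cl/PPh3 trans, H2O/I trans); (Cl/H2O trans, I/PPh3 trans).
Each arrangement has an internal mirror plane or centre of symmetry, so none is chiral.

0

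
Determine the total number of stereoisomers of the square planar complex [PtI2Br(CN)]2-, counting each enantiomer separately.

In a square planar complex each vertex has one trans partner and two cis neighbours.
There are 2 geometric isomers: I cis; I trans.
Each arrangement has an internal mirror plane or centre of symmetry, so none is chiral.

2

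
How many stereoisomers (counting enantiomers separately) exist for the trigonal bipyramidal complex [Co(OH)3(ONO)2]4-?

3

A trigonal bipyramid has two axial and three equatorial sites, which are chemically inequivalent.
The distinct arrangements are (3 in all): ONO both equatorial; ONO one axial, one equatorial; ONO both axial.
Each arrangement has an internal mirror plane or centre of symmetry, so none is chiral.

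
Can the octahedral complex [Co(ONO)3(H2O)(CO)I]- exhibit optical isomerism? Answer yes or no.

Working through the distinct placements yields 4 geometric isomers: ONO mer (3 arrangements); ONO fac (chiral).
One of these lacks any improper symmetry element and so occurs as an enantiomeric pair, giving 4 + 1 = 5 stereoisomers in total.

yes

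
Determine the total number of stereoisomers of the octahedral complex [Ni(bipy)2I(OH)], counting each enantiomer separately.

An octahedron has six vertices in three trans pairs; every non-trans pair is cis.
Each bipy is bidentate and must span two cis positions.
Systematic placement gives 2 geometric isomers: I and OH mutually trans; I and OH mutually cis (chiral).
One of these lacks any improper symmetry element and so occurs as an enantiomeric pair, giving 2 + 1 = 3 stereoisomers in total.

3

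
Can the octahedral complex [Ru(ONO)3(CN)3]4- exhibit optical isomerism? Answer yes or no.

The six octahedral sites form three mutually perpendicular trans pairs.
Systematic placement gives 2 geometric isomers: ONO mer; ONO fac.
Each arrangement has an internal mirror plane or centre of symmetry, so none is chiral.

no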